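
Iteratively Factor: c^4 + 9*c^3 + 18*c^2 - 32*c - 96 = (c - 2)*(c^3 + 11*c^2 + 40*c + 48) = (c - 2)*(c + 4)*(c^2 + 7*c + 12) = (c - 2)*(c + 3)*(c + 4)*(c + 4)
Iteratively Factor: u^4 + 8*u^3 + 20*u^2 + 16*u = (u)*(u^3 + 8*u^2 + 20*u + 16) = u*(u + 2)*(u^2 + 6*u + 8) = u*(u + 2)*(u + 4)*(u + 2)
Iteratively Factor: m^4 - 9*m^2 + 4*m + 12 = (m - 2)*(m^3 + 2*m^2 - 5*m - 6) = (m - 2)^2*(m^2 + 4*m + 3) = (m - 2)^2*(m + 3)*(m + 1)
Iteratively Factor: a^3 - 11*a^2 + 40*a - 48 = (a - 4)*(a^2 - 7*a + 12) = (a - 4)*(a - 3)*(a - 4)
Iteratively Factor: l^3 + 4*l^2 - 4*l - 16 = (l + 2)*(l^2 + 2*l - 8) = (l + 2)*(l + 4)*(l - 2)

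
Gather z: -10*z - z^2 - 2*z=-z^2 - 12*z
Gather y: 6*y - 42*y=-36*y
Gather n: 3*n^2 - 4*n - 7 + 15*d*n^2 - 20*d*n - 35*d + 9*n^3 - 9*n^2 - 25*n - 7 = -35*d + 9*n^3 + n^2*(15*d - 6) + n*(-20*d - 29) - 14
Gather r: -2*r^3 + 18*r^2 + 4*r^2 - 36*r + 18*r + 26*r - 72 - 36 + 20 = -2*r^3 + 22*r^2 + 8*r - 88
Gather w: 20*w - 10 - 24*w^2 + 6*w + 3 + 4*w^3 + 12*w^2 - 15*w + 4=4*w^3 - 12*w^2 + 11*w - 3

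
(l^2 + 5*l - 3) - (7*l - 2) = l^2 - 2*l - 1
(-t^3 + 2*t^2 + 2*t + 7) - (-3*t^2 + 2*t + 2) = -t^3 + 5*t^2 + 5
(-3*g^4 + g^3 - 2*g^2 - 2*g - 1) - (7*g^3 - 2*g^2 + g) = -3*g^4 - 6*g^3 - 3*g - 1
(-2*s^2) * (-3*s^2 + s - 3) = 6*s^4 - 2*s^3 + 6*s^2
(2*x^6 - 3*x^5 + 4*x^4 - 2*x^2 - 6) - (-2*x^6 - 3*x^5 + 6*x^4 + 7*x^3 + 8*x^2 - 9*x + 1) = 4*x^6 - 2*x^4 - 7*x^3 - 10*x^2 + 9*x - 7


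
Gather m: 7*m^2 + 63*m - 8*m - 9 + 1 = 7*m^2 + 55*m - 8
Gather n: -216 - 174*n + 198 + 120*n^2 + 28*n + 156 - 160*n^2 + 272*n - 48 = -40*n^2 + 126*n + 90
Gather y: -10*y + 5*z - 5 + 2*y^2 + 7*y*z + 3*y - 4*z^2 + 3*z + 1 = 2*y^2 + y*(7*z - 7) - 4*z^2 + 8*z - 4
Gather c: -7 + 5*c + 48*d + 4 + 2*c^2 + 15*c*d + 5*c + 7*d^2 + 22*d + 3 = 2*c^2 + c*(15*d + 10) + 7*d^2 + 70*d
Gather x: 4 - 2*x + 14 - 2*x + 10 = 28 - 4*x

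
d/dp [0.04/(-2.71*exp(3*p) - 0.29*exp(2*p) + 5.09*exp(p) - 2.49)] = (0.3252*exp(2*p) + 0.0232*exp(p) - 0.2036)*exp(p)/(2.71*exp(3*p) + 0.29*exp(2*p) - 5.09*exp(p) + 2.49)^2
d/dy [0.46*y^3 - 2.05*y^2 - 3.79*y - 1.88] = 1.38*y^2 - 4.1*y - 3.79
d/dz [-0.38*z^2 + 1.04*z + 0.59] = 1.04 - 0.76*z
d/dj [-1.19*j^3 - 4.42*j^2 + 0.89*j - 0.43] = -3.57*j^2 - 8.84*j + 0.89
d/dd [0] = 0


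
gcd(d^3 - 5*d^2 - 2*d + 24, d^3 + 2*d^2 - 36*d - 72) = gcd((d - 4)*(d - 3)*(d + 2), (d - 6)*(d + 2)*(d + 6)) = d + 2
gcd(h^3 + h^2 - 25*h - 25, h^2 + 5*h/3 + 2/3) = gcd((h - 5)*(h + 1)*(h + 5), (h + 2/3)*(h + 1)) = h + 1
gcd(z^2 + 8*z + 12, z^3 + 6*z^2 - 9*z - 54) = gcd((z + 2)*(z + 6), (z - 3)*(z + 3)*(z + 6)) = z + 6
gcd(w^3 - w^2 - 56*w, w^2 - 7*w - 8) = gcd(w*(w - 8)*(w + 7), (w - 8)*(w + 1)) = w - 8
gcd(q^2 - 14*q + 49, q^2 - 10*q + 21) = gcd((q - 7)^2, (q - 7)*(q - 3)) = q - 7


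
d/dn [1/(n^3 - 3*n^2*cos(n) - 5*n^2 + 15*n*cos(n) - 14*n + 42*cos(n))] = (-3*n^2*sin(n) - 3*n^2 + 15*n*sin(n) + 6*n*cos(n) + 10*n + 42*sin(n) - 15*cos(n) + 14)/((n - 7)^2*(n + 2)^2*(n - 3*cos(n))^2)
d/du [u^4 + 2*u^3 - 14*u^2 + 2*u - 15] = 4*u^3 + 6*u^2 - 28*u + 2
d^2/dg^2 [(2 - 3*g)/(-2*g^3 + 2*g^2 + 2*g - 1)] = 4*(18*g^5 - 42*g^4 + 44*g^3 - 18*g^2 + 3*g - 3)/(8*g^9 - 24*g^8 + 52*g^6 - 24*g^5 - 36*g^4 + 22*g^3 + 6*g^2 - 6*g + 1)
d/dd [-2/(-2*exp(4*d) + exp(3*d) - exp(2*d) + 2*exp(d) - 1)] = (-16*exp(3*d) + 6*exp(2*d) - 4*exp(d) + 4)*exp(d)/(2*exp(4*d) - exp(3*d) + exp(2*d) - 2*exp(d) + 1)^2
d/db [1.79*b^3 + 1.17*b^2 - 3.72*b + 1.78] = 5.37*b^2 + 2.34*b - 3.72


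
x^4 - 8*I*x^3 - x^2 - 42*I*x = x*(x - 7*I)*(x - 3*I)*(x + 2*I)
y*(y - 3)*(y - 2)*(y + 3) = y^4 - 2*y^3 - 9*y^2 + 18*y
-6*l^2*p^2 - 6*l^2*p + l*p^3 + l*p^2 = p*(-6*l + p)*(l*p + l)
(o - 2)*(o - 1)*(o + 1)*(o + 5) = o^4 + 3*o^3 - 11*o^2 - 3*o + 10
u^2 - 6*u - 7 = (u - 7)*(u + 1)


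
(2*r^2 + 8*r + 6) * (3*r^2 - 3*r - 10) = 6*r^4 + 18*r^3 - 26*r^2 - 98*r - 60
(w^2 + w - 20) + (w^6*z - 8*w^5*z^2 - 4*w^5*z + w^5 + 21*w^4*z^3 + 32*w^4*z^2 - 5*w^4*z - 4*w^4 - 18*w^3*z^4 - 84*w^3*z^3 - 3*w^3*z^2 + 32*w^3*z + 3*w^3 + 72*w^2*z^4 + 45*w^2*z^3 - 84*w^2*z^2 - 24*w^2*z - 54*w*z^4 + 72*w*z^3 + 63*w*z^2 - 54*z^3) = w^6*z - 8*w^5*z^2 - 4*w^5*z + w^5 + 21*w^4*z^3 + 32*w^4*z^2 - 5*w^4*z - 4*w^4 - 18*w^3*z^4 - 84*w^3*z^3 - 3*w^3*z^2 + 32*w^3*z + 3*w^3 + 72*w^2*z^4 + 45*w^2*z^3 - 84*w^2*z^2 - 24*w^2*z + w^2 - 54*w*z^4 + 72*w*z^3 + 63*w*z^2 + w - 54*z^3 - 20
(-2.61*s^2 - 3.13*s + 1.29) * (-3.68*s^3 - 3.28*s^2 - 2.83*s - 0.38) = 9.6048*s^5 + 20.0792*s^4 + 12.9055*s^3 + 5.6185*s^2 - 2.4613*s - 0.4902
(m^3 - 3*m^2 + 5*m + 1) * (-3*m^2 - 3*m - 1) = -3*m^5 + 6*m^4 - 7*m^3 - 15*m^2 - 8*m - 1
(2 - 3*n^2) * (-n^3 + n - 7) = 3*n^5 - 5*n^3 + 21*n^2 + 2*n - 14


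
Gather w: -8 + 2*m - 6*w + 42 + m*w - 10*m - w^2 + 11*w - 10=-8*m - w^2 + w*(m + 5) + 24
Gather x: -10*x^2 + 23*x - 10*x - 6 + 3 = -10*x^2 + 13*x - 3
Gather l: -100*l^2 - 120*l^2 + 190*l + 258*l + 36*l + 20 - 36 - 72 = -220*l^2 + 484*l - 88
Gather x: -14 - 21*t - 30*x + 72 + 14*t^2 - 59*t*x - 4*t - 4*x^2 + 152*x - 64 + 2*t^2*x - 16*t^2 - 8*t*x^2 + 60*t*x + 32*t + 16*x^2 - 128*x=-2*t^2 + 7*t + x^2*(12 - 8*t) + x*(2*t^2 + t - 6) - 6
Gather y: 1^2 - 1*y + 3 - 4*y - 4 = -5*y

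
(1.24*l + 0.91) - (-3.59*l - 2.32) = 4.83*l + 3.23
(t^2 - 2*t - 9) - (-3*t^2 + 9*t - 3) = 4*t^2 - 11*t - 6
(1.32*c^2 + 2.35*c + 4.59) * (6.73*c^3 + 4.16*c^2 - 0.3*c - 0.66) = 8.8836*c^5 + 21.3067*c^4 + 40.2707*c^3 + 17.5182*c^2 - 2.928*c - 3.0294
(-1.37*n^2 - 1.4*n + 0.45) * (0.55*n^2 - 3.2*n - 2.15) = -0.7535*n^4 + 3.614*n^3 + 7.673*n^2 + 1.57*n - 0.9675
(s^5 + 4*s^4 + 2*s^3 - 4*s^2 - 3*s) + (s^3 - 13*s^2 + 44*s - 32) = s^5 + 4*s^4 + 3*s^3 - 17*s^2 + 41*s - 32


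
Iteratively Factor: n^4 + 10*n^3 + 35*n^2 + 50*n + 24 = (n + 1)*(n^3 + 9*n^2 + 26*n + 24) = (n + 1)*(n + 2)*(n^2 + 7*n + 12) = (n + 1)*(n + 2)*(n + 4)*(n + 3)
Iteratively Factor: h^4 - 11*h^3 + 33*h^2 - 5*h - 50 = (h + 1)*(h^3 - 12*h^2 + 45*h - 50) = (h - 5)*(h + 1)*(h^2 - 7*h + 10) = (h - 5)*(h - 2)*(h + 1)*(h - 5)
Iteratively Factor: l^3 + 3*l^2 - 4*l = (l)*(l^2 + 3*l - 4) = l*(l + 4)*(l - 1)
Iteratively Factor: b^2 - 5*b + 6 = (b - 3)*(b - 2)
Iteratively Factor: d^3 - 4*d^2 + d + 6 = (d + 1)*(d^2 - 5*d + 6) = (d - 2)*(d + 1)*(d - 3)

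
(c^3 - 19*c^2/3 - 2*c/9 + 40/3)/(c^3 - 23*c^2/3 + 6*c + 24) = (c - 5/3)/(c - 3)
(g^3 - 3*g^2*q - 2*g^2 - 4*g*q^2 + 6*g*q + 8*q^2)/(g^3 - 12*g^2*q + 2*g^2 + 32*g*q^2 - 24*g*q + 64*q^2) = (-g^2 - g*q + 2*g + 2*q)/(-g^2 + 8*g*q - 2*g + 16*q)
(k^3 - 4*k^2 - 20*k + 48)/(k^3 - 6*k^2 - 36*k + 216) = (k^2 + 2*k - 8)/(k^2 - 36)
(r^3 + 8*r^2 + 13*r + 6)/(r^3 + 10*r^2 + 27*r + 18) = (r + 1)/(r + 3)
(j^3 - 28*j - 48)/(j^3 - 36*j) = (j^2 + 6*j + 8)/(j*(j + 6))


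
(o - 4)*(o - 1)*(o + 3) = o^3 - 2*o^2 - 11*o + 12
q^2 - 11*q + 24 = (q - 8)*(q - 3)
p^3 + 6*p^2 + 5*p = p*(p + 1)*(p + 5)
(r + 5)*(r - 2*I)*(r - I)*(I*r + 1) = I*r^4 + 4*r^3 + 5*I*r^3 + 20*r^2 - 5*I*r^2 - 2*r - 25*I*r - 10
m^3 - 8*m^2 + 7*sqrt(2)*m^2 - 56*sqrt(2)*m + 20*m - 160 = (m - 8)*(m + 2*sqrt(2))*(m + 5*sqrt(2))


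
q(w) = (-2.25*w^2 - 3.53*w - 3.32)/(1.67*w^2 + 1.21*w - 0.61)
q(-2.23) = -1.33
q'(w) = (-4.5*w - 3.53)/(1.67*w^2 + 1.21*w - 0.61) + (-3.34*w - 1.21)*(-2.25*w^2 - 3.53*w - 3.32)/(1.67*w^2 + 1.21*w - 0.61)^2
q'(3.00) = 0.23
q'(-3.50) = -0.01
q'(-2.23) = -0.36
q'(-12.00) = 0.01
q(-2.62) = -1.24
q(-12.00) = -1.26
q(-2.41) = -1.28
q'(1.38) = 1.74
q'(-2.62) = -0.14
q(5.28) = -1.62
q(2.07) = -2.24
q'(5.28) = 0.06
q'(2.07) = 0.59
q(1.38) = -2.94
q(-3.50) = -1.19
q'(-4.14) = 0.01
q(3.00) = -1.89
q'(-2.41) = -0.23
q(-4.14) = -1.19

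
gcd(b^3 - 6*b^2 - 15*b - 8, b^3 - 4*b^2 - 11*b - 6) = b^2 + 2*b + 1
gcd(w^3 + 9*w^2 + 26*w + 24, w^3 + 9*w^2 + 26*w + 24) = w^3 + 9*w^2 + 26*w + 24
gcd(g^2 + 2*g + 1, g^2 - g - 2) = g + 1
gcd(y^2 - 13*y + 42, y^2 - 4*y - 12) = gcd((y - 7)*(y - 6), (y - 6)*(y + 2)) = y - 6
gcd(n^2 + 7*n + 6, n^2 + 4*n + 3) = n + 1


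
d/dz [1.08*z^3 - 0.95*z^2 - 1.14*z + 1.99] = 3.24*z^2 - 1.9*z - 1.14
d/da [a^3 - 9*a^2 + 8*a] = 3*a^2 - 18*a + 8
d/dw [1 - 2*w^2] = -4*w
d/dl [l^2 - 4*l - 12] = 2*l - 4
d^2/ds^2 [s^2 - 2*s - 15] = 2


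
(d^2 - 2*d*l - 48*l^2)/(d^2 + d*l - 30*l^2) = (d - 8*l)/(d - 5*l)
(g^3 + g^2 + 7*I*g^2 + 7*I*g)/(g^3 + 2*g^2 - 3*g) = (g^2 + g + 7*I*g + 7*I)/(g^2 + 2*g - 3)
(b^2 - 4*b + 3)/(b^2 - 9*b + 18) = (b - 1)/(b - 6)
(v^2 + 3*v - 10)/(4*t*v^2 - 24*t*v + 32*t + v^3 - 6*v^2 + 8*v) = (v + 5)/(4*t*v - 16*t + v^2 - 4*v)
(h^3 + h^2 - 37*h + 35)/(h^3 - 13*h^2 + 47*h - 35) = (h + 7)/(h - 7)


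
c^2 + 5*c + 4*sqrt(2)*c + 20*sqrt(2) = (c + 5)*(c + 4*sqrt(2))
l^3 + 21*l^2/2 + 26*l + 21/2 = (l + 1/2)*(l + 3)*(l + 7)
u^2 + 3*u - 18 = (u - 3)*(u + 6)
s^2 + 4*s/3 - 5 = (s - 5/3)*(s + 3)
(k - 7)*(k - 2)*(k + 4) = k^3 - 5*k^2 - 22*k + 56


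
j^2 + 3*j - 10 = (j - 2)*(j + 5)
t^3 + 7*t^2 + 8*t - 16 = (t - 1)*(t + 4)^2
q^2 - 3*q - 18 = (q - 6)*(q + 3)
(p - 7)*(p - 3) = p^2 - 10*p + 21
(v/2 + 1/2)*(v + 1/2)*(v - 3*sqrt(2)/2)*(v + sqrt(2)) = v^4/2 - sqrt(2)*v^3/4 + 3*v^3/4 - 5*v^2/4 - 3*sqrt(2)*v^2/8 - 9*v/4 - sqrt(2)*v/8 - 3/4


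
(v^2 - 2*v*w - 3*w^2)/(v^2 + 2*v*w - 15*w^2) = (v + w)/(v + 5*w)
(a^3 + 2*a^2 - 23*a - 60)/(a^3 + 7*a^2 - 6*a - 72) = (a^2 - 2*a - 15)/(a^2 + 3*a - 18)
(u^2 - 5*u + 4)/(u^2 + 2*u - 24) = (u - 1)/(u + 6)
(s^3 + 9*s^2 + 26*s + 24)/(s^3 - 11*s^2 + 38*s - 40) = (s^3 + 9*s^2 + 26*s + 24)/(s^3 - 11*s^2 + 38*s - 40)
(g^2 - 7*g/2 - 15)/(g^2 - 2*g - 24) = (g + 5/2)/(g + 4)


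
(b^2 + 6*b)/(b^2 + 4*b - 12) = b/(b - 2)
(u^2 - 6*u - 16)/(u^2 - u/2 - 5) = 2*(u - 8)/(2*u - 5)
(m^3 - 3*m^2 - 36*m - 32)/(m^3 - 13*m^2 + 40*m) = (m^2 + 5*m + 4)/(m*(m - 5))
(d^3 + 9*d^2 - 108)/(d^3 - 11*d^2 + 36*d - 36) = (d^2 + 12*d + 36)/(d^2 - 8*d + 12)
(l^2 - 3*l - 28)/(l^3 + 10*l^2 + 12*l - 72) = (l^2 - 3*l - 28)/(l^3 + 10*l^2 + 12*l - 72)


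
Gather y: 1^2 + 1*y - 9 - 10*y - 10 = -9*y - 18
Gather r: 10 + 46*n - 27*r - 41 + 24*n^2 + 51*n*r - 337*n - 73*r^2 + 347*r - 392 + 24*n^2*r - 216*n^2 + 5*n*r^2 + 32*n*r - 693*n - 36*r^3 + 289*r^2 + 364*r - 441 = -192*n^2 - 984*n - 36*r^3 + r^2*(5*n + 216) + r*(24*n^2 + 83*n + 684) - 864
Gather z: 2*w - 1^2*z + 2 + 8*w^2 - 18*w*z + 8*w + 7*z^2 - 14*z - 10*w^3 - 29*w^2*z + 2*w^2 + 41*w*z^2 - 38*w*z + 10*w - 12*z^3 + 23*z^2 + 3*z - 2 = -10*w^3 + 10*w^2 + 20*w - 12*z^3 + z^2*(41*w + 30) + z*(-29*w^2 - 56*w - 12)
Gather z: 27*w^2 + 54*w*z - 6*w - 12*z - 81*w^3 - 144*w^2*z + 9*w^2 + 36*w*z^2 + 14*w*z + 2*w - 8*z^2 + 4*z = -81*w^3 + 36*w^2 - 4*w + z^2*(36*w - 8) + z*(-144*w^2 + 68*w - 8)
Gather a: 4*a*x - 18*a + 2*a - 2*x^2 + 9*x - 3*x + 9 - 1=a*(4*x - 16) - 2*x^2 + 6*x + 8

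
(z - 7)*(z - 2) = z^2 - 9*z + 14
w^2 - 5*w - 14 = (w - 7)*(w + 2)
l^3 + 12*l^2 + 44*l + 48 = (l + 2)*(l + 4)*(l + 6)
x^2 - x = x*(x - 1)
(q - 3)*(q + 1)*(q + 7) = q^3 + 5*q^2 - 17*q - 21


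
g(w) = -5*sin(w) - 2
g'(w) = -5*cos(w)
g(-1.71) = 2.95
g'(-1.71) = 0.69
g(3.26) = -1.41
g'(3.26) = 4.96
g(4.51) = 2.90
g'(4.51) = 1.01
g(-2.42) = 1.30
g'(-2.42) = 3.75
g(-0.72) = 1.30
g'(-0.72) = -3.76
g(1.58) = -7.00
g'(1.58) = 0.05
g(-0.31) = -0.47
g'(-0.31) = -4.76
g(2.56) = -4.75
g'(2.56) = 4.18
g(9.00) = -4.06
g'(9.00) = 4.56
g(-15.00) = 1.25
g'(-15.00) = 3.80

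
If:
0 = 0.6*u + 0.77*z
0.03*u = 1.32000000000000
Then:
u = 44.00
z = -34.29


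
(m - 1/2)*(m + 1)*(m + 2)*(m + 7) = m^4 + 19*m^3/2 + 18*m^2 + 5*m/2 - 7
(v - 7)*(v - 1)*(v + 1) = v^3 - 7*v^2 - v + 7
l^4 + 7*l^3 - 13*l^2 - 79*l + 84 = (l - 3)*(l - 1)*(l + 4)*(l + 7)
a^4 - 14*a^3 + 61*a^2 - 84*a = a*(a - 7)*(a - 4)*(a - 3)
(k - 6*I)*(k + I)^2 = k^3 - 4*I*k^2 + 11*k + 6*I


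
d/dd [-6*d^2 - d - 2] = -12*d - 1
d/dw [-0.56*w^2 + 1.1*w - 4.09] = 1.1 - 1.12*w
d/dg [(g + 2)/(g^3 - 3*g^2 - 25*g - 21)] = (g^3 - 3*g^2 - 25*g + (g + 2)*(-3*g^2 + 6*g + 25) - 21)/(-g^3 + 3*g^2 + 25*g + 21)^2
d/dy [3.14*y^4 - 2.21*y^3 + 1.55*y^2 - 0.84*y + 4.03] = 12.56*y^3 - 6.63*y^2 + 3.1*y - 0.84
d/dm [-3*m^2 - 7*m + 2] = -6*m - 7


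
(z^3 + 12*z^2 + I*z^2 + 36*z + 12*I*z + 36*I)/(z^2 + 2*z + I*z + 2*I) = (z^2 + 12*z + 36)/(z + 2)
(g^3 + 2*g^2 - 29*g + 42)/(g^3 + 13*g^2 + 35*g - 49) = (g^2 - 5*g + 6)/(g^2 + 6*g - 7)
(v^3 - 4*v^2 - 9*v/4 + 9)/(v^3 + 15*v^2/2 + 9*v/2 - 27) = (v^2 - 5*v/2 - 6)/(v^2 + 9*v + 18)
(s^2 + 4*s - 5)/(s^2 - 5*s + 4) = (s + 5)/(s - 4)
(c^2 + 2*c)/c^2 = (c + 2)/c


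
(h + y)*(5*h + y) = 5*h^2 + 6*h*y + y^2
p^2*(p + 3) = p^3 + 3*p^2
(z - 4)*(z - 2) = z^2 - 6*z + 8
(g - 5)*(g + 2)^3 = g^4 + g^3 - 18*g^2 - 52*g - 40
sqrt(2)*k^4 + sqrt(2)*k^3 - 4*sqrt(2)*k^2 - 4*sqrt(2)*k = k*(k - 2)*(k + 2)*(sqrt(2)*k + sqrt(2))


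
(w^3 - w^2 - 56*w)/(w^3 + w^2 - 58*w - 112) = w/(w + 2)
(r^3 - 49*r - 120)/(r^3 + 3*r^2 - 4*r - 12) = (r^2 - 3*r - 40)/(r^2 - 4)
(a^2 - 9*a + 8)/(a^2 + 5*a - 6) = (a - 8)/(a + 6)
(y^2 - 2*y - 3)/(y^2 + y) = (y - 3)/y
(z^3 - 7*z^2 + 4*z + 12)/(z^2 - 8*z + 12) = z + 1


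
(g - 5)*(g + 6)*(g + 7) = g^3 + 8*g^2 - 23*g - 210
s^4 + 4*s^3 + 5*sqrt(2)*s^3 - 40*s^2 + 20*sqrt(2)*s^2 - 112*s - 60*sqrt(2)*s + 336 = (s - 2)*(s + 6)*(s - 2*sqrt(2))*(s + 7*sqrt(2))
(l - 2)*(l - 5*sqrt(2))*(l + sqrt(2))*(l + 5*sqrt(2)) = l^4 - 2*l^3 + sqrt(2)*l^3 - 50*l^2 - 2*sqrt(2)*l^2 - 50*sqrt(2)*l + 100*l + 100*sqrt(2)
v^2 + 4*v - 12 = (v - 2)*(v + 6)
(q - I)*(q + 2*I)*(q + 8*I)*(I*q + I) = I*q^4 - 9*q^3 + I*q^3 - 9*q^2 - 6*I*q^2 - 16*q - 6*I*q - 16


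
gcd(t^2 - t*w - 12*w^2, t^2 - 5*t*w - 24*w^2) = t + 3*w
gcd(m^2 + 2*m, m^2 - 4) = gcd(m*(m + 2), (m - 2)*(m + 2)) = m + 2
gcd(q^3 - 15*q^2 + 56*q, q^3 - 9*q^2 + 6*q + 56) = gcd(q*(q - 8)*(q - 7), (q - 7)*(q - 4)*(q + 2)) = q - 7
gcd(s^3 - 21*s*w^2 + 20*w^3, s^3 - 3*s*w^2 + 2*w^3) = s - w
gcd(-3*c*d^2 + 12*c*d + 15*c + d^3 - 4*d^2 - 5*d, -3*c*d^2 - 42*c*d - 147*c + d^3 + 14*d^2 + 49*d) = 3*c - d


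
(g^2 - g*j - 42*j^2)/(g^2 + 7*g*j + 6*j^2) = (g - 7*j)/(g + j)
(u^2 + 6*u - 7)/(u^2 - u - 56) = (u - 1)/(u - 8)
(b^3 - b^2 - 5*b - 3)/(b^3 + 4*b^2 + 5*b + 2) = (b - 3)/(b + 2)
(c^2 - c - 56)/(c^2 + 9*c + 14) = (c - 8)/(c + 2)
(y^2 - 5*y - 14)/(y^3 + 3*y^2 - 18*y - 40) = (y - 7)/(y^2 + y - 20)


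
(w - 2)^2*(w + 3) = w^3 - w^2 - 8*w + 12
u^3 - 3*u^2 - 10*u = u*(u - 5)*(u + 2)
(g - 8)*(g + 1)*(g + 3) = g^3 - 4*g^2 - 29*g - 24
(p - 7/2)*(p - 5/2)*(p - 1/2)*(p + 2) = p^4 - 9*p^3/2 - 5*p^2/4 + 153*p/8 - 35/4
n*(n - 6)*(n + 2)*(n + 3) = n^4 - n^3 - 24*n^2 - 36*n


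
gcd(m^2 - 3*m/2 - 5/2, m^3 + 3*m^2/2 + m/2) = m + 1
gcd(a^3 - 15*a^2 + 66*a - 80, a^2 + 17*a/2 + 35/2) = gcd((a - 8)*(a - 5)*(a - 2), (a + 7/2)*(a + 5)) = 1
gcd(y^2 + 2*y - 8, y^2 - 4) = y - 2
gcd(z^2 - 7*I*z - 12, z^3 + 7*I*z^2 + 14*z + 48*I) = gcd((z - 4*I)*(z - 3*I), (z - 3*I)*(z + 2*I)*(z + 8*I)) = z - 3*I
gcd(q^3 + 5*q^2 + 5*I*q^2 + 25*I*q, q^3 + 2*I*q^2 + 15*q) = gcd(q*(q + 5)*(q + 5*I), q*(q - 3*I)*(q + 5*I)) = q^2 + 5*I*q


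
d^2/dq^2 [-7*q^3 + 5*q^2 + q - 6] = 10 - 42*q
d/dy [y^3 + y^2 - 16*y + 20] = 3*y^2 + 2*y - 16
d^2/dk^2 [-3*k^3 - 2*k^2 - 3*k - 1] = -18*k - 4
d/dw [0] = 0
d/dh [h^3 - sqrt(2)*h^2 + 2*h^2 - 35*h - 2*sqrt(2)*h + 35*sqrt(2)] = 3*h^2 - 2*sqrt(2)*h + 4*h - 35 - 2*sqrt(2)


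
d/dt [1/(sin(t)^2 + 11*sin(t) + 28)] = -(2*sin(t) + 11)*cos(t)/(sin(t)^2 + 11*sin(t) + 28)^2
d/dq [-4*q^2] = -8*q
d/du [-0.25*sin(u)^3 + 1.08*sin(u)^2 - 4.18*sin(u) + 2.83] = (-0.75*sin(u)^2 + 2.16*sin(u) - 4.18)*cos(u)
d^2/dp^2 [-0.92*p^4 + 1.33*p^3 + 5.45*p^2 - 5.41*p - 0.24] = -11.04*p^2 + 7.98*p + 10.9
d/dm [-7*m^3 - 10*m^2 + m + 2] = -21*m^2 - 20*m + 1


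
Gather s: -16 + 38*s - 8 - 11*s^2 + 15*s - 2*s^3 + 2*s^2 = -2*s^3 - 9*s^2 + 53*s - 24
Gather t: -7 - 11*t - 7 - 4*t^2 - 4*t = -4*t^2 - 15*t - 14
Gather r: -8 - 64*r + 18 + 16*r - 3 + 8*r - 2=5 - 40*r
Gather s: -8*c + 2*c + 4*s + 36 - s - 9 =-6*c + 3*s + 27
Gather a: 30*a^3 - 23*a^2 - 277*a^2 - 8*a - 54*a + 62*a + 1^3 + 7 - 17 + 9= 30*a^3 - 300*a^2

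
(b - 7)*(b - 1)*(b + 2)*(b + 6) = b^4 - 45*b^2 - 40*b + 84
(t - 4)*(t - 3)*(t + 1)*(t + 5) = t^4 - t^3 - 25*t^2 + 37*t + 60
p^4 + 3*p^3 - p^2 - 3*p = p*(p - 1)*(p + 1)*(p + 3)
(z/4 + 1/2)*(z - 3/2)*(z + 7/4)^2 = z^4/4 + z^3 + 29*z^2/64 - 287*z/128 - 147/64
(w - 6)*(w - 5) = w^2 - 11*w + 30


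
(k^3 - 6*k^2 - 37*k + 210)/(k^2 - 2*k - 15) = (k^2 - k - 42)/(k + 3)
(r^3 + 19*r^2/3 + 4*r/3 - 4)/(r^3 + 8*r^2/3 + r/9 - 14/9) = 3*(r + 6)/(3*r + 7)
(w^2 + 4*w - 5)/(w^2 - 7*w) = (w^2 + 4*w - 5)/(w*(w - 7))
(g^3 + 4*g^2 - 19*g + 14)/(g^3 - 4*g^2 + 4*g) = (g^2 + 6*g - 7)/(g*(g - 2))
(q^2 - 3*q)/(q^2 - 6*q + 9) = q/(q - 3)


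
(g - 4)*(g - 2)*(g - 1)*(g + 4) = g^4 - 3*g^3 - 14*g^2 + 48*g - 32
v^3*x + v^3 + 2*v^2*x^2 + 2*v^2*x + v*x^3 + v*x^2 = (v + x)^2*(v*x + v)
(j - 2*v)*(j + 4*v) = j^2 + 2*j*v - 8*v^2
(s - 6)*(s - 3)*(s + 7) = s^3 - 2*s^2 - 45*s + 126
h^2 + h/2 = h*(h + 1/2)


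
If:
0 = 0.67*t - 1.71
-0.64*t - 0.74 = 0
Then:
No Solution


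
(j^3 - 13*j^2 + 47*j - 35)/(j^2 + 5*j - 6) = (j^2 - 12*j + 35)/(j + 6)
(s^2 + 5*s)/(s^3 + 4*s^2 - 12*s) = (s + 5)/(s^2 + 4*s - 12)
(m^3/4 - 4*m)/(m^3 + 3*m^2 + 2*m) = (m^2 - 16)/(4*(m^2 + 3*m + 2))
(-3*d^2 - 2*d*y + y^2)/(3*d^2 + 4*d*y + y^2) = (-3*d + y)/(3*d + y)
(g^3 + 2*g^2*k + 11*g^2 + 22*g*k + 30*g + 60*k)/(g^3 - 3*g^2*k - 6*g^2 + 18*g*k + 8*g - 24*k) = (g^3 + 2*g^2*k + 11*g^2 + 22*g*k + 30*g + 60*k)/(g^3 - 3*g^2*k - 6*g^2 + 18*g*k + 8*g - 24*k)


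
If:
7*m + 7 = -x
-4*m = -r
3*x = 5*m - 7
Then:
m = -7/13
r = -28/13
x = -42/13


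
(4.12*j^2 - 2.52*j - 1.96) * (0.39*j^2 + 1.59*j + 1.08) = 1.6068*j^4 + 5.568*j^3 - 0.3216*j^2 - 5.838*j - 2.1168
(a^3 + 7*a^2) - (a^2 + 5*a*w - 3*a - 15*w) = a^3 + 6*a^2 - 5*a*w + 3*a + 15*w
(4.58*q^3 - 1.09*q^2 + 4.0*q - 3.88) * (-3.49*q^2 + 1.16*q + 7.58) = -15.9842*q^5 + 9.1169*q^4 + 19.492*q^3 + 9.919*q^2 + 25.8192*q - 29.4104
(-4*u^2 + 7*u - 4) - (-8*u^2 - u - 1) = 4*u^2 + 8*u - 3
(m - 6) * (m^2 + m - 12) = m^3 - 5*m^2 - 18*m + 72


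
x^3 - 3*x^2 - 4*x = x*(x - 4)*(x + 1)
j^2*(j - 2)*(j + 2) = j^4 - 4*j^2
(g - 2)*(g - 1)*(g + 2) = g^3 - g^2 - 4*g + 4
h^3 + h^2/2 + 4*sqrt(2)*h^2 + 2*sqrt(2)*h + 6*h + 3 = (h + 1/2)*(h + sqrt(2))*(h + 3*sqrt(2))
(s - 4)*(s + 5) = s^2 + s - 20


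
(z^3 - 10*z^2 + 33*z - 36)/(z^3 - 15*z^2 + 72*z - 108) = (z^2 - 7*z + 12)/(z^2 - 12*z + 36)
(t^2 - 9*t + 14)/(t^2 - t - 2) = (t - 7)/(t + 1)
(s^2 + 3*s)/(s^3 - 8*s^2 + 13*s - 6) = s*(s + 3)/(s^3 - 8*s^2 + 13*s - 6)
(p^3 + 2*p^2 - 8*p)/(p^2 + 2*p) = (p^2 + 2*p - 8)/(p + 2)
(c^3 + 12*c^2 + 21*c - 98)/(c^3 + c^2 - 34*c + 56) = (c + 7)/(c - 4)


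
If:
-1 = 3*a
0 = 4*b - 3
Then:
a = -1/3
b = 3/4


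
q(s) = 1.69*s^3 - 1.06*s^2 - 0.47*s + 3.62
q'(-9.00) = 429.28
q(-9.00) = -1310.02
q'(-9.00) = 429.28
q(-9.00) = -1310.02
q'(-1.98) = 23.60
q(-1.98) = -12.72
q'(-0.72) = 3.68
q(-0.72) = 2.78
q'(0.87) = 1.52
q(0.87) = 3.52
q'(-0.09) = -0.24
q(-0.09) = 3.65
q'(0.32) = -0.63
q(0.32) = 3.42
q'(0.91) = 1.80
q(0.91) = 3.59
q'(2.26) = 20.63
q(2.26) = 16.65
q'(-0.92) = 5.77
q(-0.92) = 1.84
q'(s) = 5.07*s^2 - 2.12*s - 0.47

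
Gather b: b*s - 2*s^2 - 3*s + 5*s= b*s - 2*s^2 + 2*s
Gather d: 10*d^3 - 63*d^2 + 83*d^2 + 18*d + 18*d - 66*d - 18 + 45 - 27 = 10*d^3 + 20*d^2 - 30*d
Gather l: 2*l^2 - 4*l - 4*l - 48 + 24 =2*l^2 - 8*l - 24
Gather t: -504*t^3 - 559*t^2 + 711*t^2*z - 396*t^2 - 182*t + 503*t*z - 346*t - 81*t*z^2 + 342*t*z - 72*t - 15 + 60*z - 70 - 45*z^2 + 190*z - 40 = -504*t^3 + t^2*(711*z - 955) + t*(-81*z^2 + 845*z - 600) - 45*z^2 + 250*z - 125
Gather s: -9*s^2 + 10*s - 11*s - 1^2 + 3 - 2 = -9*s^2 - s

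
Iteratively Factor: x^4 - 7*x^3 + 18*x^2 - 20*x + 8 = (x - 2)*(x^3 - 5*x^2 + 8*x - 4) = (x - 2)^2*(x^2 - 3*x + 2) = (x - 2)^2*(x - 1)*(x - 2)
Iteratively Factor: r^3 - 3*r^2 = (r - 3)*(r^2) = r*(r - 3)*(r)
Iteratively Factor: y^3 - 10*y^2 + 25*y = (y - 5)*(y^2 - 5*y) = (y - 5)^2*(y)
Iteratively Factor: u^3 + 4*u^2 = (u)*(u^2 + 4*u) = u*(u + 4)*(u)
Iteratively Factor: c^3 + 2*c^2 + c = (c + 1)*(c^2 + c) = (c + 1)^2*(c)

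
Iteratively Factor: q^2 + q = (q + 1)*(q)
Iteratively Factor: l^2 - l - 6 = (l - 3)*(l + 2)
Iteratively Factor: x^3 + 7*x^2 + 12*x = (x)*(x^2 + 7*x + 12) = x*(x + 3)*(x + 4)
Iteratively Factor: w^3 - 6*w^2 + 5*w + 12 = (w - 4)*(w^2 - 2*w - 3) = (w - 4)*(w - 3)*(w + 1)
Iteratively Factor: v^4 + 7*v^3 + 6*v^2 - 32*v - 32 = (v + 4)*(v^3 + 3*v^2 - 6*v - 8) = (v + 1)*(v + 4)*(v^2 + 2*v - 8) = (v - 2)*(v + 1)*(v + 4)*(v + 4)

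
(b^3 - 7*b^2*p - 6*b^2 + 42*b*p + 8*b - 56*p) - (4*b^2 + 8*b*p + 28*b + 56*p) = b^3 - 7*b^2*p - 10*b^2 + 34*b*p - 20*b - 112*p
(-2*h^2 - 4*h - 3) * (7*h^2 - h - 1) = -14*h^4 - 26*h^3 - 15*h^2 + 7*h + 3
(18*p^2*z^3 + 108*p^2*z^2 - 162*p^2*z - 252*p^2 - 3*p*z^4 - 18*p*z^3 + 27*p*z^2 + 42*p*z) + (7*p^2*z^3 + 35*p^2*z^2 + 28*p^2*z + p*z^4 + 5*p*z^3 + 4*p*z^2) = 25*p^2*z^3 + 143*p^2*z^2 - 134*p^2*z - 252*p^2 - 2*p*z^4 - 13*p*z^3 + 31*p*z^2 + 42*p*z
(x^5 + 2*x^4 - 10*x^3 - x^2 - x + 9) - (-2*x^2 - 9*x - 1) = x^5 + 2*x^4 - 10*x^3 + x^2 + 8*x + 10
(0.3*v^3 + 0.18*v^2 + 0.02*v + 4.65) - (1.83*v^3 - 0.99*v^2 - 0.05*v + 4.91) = -1.53*v^3 + 1.17*v^2 + 0.07*v - 0.26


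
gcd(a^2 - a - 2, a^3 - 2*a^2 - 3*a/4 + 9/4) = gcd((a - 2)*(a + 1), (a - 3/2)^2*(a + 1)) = a + 1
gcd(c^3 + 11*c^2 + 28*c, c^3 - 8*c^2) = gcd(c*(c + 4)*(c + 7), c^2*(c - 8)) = c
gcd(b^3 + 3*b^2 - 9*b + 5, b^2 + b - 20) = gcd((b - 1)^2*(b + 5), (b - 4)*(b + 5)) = b + 5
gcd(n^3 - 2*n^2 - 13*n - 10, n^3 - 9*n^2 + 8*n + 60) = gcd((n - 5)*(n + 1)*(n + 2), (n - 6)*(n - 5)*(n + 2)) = n^2 - 3*n - 10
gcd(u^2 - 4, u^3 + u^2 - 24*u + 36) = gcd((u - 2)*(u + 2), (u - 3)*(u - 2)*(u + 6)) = u - 2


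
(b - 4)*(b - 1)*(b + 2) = b^3 - 3*b^2 - 6*b + 8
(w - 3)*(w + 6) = w^2 + 3*w - 18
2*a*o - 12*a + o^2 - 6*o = (2*a + o)*(o - 6)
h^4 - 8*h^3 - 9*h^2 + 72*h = h*(h - 8)*(h - 3)*(h + 3)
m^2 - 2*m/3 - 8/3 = (m - 2)*(m + 4/3)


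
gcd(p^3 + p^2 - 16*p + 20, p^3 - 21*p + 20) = p + 5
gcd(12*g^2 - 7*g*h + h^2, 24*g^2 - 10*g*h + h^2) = 4*g - h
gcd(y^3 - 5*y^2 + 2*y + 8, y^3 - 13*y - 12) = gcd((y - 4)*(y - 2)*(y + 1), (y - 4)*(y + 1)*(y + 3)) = y^2 - 3*y - 4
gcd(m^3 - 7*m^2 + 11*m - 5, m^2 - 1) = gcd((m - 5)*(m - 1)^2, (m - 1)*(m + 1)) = m - 1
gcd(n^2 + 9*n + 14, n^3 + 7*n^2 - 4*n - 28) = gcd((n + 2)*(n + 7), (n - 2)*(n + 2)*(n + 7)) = n^2 + 9*n + 14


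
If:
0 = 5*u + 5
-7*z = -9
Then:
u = -1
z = 9/7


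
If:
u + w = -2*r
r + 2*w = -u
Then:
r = w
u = -3*w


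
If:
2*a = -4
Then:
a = -2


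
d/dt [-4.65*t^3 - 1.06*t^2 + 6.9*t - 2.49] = -13.95*t^2 - 2.12*t + 6.9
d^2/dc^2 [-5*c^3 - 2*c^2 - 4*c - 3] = -30*c - 4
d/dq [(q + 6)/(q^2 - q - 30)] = (q^2 - q - (q + 6)*(2*q - 1) - 30)/(-q^2 + q + 30)^2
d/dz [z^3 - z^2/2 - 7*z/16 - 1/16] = 3*z^2 - z - 7/16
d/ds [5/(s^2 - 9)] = -10*s/(s^2 - 9)^2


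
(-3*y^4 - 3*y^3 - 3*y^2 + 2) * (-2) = 6*y^4 + 6*y^3 + 6*y^2 - 4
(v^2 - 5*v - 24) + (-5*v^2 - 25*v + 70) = -4*v^2 - 30*v + 46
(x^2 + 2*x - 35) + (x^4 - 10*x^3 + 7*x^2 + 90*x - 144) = x^4 - 10*x^3 + 8*x^2 + 92*x - 179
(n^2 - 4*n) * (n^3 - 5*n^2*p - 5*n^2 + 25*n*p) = n^5 - 5*n^4*p - 9*n^4 + 45*n^3*p + 20*n^3 - 100*n^2*p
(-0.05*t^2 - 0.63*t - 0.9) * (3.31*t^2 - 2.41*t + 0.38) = -0.1655*t^4 - 1.9648*t^3 - 1.4797*t^2 + 1.9296*t - 0.342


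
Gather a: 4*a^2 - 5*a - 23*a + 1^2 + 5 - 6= 4*a^2 - 28*a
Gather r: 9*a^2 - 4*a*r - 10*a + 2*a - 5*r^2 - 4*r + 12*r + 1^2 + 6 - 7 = 9*a^2 - 8*a - 5*r^2 + r*(8 - 4*a)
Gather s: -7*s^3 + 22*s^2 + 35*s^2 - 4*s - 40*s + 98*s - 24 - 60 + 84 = -7*s^3 + 57*s^2 + 54*s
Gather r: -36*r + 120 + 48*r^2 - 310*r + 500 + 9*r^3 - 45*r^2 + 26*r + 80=9*r^3 + 3*r^2 - 320*r + 700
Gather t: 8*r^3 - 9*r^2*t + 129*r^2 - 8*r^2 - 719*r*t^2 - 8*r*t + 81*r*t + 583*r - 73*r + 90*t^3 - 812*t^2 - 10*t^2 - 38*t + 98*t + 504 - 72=8*r^3 + 121*r^2 + 510*r + 90*t^3 + t^2*(-719*r - 822) + t*(-9*r^2 + 73*r + 60) + 432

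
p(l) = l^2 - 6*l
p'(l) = 2*l - 6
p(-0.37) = 2.36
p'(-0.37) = -6.74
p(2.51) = -8.76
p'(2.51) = -0.98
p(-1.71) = 13.18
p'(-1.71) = -9.42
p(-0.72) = 4.84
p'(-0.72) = -7.44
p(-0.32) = 2.02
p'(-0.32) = -6.64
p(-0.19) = 1.18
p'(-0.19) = -6.38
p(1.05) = -5.20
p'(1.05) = -3.90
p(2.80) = -8.96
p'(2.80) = -0.40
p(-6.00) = 72.00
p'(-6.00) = -18.00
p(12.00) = 72.00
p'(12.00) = 18.00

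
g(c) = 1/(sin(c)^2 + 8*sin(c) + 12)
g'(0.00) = -0.06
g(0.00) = 0.08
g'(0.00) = -0.06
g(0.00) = 0.08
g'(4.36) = 0.07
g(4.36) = 0.19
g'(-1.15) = -0.08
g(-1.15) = 0.18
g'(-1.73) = 0.04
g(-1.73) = 0.20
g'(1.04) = -0.01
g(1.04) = 0.05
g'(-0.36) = -0.08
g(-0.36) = 0.11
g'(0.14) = -0.05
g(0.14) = 0.08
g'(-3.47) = 0.04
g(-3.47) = 0.07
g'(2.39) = 0.02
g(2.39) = 0.06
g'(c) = (-2*sin(c)*cos(c) - 8*cos(c))/(sin(c)^2 + 8*sin(c) + 12)^2 = -2*(sin(c) + 4)*cos(c)/(sin(c)^2 + 8*sin(c) + 12)^2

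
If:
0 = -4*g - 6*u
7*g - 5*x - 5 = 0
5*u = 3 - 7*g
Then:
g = 9/11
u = -6/11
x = 8/55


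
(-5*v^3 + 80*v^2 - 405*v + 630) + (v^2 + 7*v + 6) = -5*v^3 + 81*v^2 - 398*v + 636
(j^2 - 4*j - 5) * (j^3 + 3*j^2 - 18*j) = j^5 - j^4 - 35*j^3 + 57*j^2 + 90*j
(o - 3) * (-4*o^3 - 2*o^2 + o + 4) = -4*o^4 + 10*o^3 + 7*o^2 + o - 12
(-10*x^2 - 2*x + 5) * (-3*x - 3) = 30*x^3 + 36*x^2 - 9*x - 15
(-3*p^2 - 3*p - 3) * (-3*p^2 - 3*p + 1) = 9*p^4 + 18*p^3 + 15*p^2 + 6*p - 3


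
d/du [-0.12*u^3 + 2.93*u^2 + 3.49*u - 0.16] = -0.36*u^2 + 5.86*u + 3.49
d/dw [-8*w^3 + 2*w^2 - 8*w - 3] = -24*w^2 + 4*w - 8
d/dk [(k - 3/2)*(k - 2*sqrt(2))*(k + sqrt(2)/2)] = 3*k^2 - 3*sqrt(2)*k - 3*k - 2 + 9*sqrt(2)/4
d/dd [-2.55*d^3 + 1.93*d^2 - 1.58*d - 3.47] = -7.65*d^2 + 3.86*d - 1.58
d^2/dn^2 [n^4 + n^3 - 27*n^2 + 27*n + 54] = 12*n^2 + 6*n - 54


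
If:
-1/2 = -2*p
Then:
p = 1/4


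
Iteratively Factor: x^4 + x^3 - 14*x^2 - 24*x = (x - 4)*(x^3 + 5*x^2 + 6*x) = x*(x - 4)*(x^2 + 5*x + 6) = x*(x - 4)*(x + 3)*(x + 2)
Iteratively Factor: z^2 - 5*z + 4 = (z - 1)*(z - 4)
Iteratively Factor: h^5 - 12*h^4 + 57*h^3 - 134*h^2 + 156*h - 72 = (h - 3)*(h^4 - 9*h^3 + 30*h^2 - 44*h + 24) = (h - 3)^2*(h^3 - 6*h^2 + 12*h - 8) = (h - 3)^2*(h - 2)*(h^2 - 4*h + 4) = (h - 3)^2*(h - 2)^2*(h - 2)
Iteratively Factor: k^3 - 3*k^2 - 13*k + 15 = (k - 5)*(k^2 + 2*k - 3) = (k - 5)*(k - 1)*(k + 3)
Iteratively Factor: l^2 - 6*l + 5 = (l - 5)*(l - 1)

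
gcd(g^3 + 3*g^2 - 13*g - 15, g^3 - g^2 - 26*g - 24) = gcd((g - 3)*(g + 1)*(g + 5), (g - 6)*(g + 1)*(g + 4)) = g + 1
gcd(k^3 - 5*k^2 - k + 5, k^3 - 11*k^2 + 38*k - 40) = k - 5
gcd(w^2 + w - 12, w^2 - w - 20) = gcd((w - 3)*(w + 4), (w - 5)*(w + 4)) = w + 4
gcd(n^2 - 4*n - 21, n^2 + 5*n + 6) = n + 3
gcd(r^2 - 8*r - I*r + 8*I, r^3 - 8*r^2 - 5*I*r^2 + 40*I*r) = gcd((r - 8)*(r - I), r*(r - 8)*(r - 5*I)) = r - 8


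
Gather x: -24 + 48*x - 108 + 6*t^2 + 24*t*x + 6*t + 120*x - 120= 6*t^2 + 6*t + x*(24*t + 168) - 252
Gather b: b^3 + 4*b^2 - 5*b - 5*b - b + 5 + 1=b^3 + 4*b^2 - 11*b + 6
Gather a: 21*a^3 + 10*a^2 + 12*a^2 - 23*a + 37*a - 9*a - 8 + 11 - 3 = 21*a^3 + 22*a^2 + 5*a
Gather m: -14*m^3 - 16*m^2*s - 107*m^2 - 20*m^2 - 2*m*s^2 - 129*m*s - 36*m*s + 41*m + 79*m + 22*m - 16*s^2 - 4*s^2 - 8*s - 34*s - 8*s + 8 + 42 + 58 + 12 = -14*m^3 + m^2*(-16*s - 127) + m*(-2*s^2 - 165*s + 142) - 20*s^2 - 50*s + 120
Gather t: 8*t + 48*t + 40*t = 96*t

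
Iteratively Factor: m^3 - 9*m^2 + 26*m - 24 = (m - 4)*(m^2 - 5*m + 6) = (m - 4)*(m - 2)*(m - 3)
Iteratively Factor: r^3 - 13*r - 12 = (r + 3)*(r^2 - 3*r - 4) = (r + 1)*(r + 3)*(r - 4)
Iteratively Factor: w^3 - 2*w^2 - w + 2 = (w + 1)*(w^2 - 3*w + 2) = (w - 2)*(w + 1)*(w - 1)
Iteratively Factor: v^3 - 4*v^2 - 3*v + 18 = (v - 3)*(v^2 - v - 6) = (v - 3)*(v + 2)*(v - 3)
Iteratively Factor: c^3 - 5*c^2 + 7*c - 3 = (c - 1)*(c^2 - 4*c + 3) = (c - 3)*(c - 1)*(c - 1)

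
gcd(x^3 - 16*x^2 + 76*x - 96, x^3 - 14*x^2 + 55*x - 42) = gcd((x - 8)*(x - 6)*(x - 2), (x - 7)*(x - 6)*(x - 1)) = x - 6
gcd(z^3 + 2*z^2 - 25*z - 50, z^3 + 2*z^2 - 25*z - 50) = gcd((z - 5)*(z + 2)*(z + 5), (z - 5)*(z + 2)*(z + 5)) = z^3 + 2*z^2 - 25*z - 50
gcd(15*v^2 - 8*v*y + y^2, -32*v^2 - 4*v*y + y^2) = 1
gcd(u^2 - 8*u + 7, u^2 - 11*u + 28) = u - 7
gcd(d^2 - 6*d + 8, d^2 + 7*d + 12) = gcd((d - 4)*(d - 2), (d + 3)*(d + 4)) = 1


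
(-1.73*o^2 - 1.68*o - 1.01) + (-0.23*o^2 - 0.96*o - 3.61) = -1.96*o^2 - 2.64*o - 4.62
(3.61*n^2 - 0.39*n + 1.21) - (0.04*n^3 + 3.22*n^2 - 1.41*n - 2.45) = -0.04*n^3 + 0.39*n^2 + 1.02*n + 3.66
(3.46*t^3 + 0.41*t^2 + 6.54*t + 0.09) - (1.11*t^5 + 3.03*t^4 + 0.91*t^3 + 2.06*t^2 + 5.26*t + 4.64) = -1.11*t^5 - 3.03*t^4 + 2.55*t^3 - 1.65*t^2 + 1.28*t - 4.55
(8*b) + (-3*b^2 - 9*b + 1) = -3*b^2 - b + 1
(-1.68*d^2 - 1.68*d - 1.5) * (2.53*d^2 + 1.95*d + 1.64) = -4.2504*d^4 - 7.5264*d^3 - 9.8262*d^2 - 5.6802*d - 2.46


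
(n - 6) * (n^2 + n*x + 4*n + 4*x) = n^3 + n^2*x - 2*n^2 - 2*n*x - 24*n - 24*x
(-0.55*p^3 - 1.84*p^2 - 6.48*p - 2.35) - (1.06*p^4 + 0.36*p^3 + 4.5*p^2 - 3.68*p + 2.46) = -1.06*p^4 - 0.91*p^3 - 6.34*p^2 - 2.8*p - 4.81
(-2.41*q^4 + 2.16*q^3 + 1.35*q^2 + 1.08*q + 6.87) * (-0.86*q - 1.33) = 2.0726*q^5 + 1.3477*q^4 - 4.0338*q^3 - 2.7243*q^2 - 7.3446*q - 9.1371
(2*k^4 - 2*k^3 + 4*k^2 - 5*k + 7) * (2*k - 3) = 4*k^5 - 10*k^4 + 14*k^3 - 22*k^2 + 29*k - 21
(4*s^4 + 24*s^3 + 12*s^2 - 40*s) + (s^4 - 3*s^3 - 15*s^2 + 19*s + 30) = 5*s^4 + 21*s^3 - 3*s^2 - 21*s + 30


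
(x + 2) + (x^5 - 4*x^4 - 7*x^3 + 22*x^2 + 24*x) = x^5 - 4*x^4 - 7*x^3 + 22*x^2 + 25*x + 2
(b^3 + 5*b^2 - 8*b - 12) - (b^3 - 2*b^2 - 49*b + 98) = 7*b^2 + 41*b - 110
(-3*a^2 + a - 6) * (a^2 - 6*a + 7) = -3*a^4 + 19*a^3 - 33*a^2 + 43*a - 42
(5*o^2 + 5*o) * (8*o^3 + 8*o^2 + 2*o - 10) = 40*o^5 + 80*o^4 + 50*o^3 - 40*o^2 - 50*o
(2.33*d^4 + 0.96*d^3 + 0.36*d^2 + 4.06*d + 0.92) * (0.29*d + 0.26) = 0.6757*d^5 + 0.8842*d^4 + 0.354*d^3 + 1.271*d^2 + 1.3224*d + 0.2392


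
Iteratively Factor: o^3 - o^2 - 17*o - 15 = (o - 5)*(o^2 + 4*o + 3) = (o - 5)*(o + 1)*(o + 3)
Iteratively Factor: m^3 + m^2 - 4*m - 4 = (m - 2)*(m^2 + 3*m + 2) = (m - 2)*(m + 2)*(m + 1)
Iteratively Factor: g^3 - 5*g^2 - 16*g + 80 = (g + 4)*(g^2 - 9*g + 20) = (g - 5)*(g + 4)*(g - 4)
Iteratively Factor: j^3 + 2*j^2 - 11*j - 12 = (j + 1)*(j^2 + j - 12) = (j - 3)*(j + 1)*(j + 4)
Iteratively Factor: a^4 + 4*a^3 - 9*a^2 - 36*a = (a - 3)*(a^3 + 7*a^2 + 12*a) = (a - 3)*(a + 4)*(a^2 + 3*a) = (a - 3)*(a + 3)*(a + 4)*(a)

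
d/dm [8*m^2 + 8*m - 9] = 16*m + 8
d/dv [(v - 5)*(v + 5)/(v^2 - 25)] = 0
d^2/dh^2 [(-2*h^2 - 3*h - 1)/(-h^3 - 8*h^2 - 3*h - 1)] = 2*(2*h^6 + 9*h^5 + 60*h^4 + 185*h^3 + 135*h^2 - 3*h - 6)/(h^9 + 24*h^8 + 201*h^7 + 659*h^6 + 651*h^5 + 426*h^4 + 174*h^3 + 51*h^2 + 9*h + 1)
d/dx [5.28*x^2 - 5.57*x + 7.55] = 10.56*x - 5.57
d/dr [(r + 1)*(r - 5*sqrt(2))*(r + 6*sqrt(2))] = 3*r^2 + 2*r + 2*sqrt(2)*r - 60 + sqrt(2)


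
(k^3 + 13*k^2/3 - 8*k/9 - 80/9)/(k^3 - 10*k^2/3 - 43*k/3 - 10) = (3*k^2 + 8*k - 16)/(3*(k^2 - 5*k - 6))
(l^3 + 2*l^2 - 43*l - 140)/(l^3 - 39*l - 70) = (l + 4)/(l + 2)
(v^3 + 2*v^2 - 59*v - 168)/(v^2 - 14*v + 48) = (v^2 + 10*v + 21)/(v - 6)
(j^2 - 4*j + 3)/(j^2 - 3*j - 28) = (-j^2 + 4*j - 3)/(-j^2 + 3*j + 28)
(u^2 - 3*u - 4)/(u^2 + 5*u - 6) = (u^2 - 3*u - 4)/(u^2 + 5*u - 6)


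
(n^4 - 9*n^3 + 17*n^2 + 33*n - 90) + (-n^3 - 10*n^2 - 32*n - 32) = n^4 - 10*n^3 + 7*n^2 + n - 122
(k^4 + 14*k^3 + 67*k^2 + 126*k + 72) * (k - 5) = k^5 + 9*k^4 - 3*k^3 - 209*k^2 - 558*k - 360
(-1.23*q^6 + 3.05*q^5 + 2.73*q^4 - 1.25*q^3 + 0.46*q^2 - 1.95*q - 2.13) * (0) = 0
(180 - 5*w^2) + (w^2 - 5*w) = -4*w^2 - 5*w + 180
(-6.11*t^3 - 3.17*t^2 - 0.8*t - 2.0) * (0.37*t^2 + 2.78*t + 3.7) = -2.2607*t^5 - 18.1587*t^4 - 31.7156*t^3 - 14.693*t^2 - 8.52*t - 7.4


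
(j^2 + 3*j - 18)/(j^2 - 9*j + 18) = (j + 6)/(j - 6)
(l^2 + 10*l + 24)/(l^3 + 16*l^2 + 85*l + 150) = (l + 4)/(l^2 + 10*l + 25)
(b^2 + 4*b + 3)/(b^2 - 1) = (b + 3)/(b - 1)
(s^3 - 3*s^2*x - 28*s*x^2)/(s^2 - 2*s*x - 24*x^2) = s*(-s + 7*x)/(-s + 6*x)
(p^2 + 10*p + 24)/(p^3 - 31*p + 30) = (p + 4)/(p^2 - 6*p + 5)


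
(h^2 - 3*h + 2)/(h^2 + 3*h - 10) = (h - 1)/(h + 5)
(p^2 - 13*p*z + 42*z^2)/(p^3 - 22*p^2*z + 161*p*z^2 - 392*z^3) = (p - 6*z)/(p^2 - 15*p*z + 56*z^2)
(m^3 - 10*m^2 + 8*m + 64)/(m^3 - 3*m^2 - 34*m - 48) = (m - 4)/(m + 3)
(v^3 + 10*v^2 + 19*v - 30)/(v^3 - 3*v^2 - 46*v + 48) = (v + 5)/(v - 8)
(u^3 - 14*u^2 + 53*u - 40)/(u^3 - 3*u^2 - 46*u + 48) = (u - 5)/(u + 6)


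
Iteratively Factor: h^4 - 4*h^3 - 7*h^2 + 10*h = (h - 1)*(h^3 - 3*h^2 - 10*h) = (h - 5)*(h - 1)*(h^2 + 2*h) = (h - 5)*(h - 1)*(h + 2)*(h)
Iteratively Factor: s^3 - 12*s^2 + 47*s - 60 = (s - 5)*(s^2 - 7*s + 12) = (s - 5)*(s - 4)*(s - 3)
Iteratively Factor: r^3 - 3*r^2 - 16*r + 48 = (r - 4)*(r^2 + r - 12) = (r - 4)*(r - 3)*(r + 4)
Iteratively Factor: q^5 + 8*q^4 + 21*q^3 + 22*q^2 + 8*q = (q + 1)*(q^4 + 7*q^3 + 14*q^2 + 8*q) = (q + 1)^2*(q^3 + 6*q^2 + 8*q) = (q + 1)^2*(q + 4)*(q^2 + 2*q) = (q + 1)^2*(q + 2)*(q + 4)*(q)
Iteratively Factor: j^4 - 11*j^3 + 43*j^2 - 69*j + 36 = (j - 3)*(j^3 - 8*j^2 + 19*j - 12) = (j - 3)*(j - 1)*(j^2 - 7*j + 12) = (j - 3)^2*(j - 1)*(j - 4)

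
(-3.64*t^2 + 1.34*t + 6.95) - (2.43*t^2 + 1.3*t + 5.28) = -6.07*t^2 + 0.04*t + 1.67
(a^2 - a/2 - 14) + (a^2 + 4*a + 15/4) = 2*a^2 + 7*a/2 - 41/4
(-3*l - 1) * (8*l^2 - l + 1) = -24*l^3 - 5*l^2 - 2*l - 1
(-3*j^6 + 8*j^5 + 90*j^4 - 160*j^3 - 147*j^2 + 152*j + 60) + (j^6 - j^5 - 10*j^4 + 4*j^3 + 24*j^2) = -2*j^6 + 7*j^5 + 80*j^4 - 156*j^3 - 123*j^2 + 152*j + 60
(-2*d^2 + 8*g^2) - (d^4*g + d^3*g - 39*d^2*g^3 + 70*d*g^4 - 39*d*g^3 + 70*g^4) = -d^4*g - d^3*g + 39*d^2*g^3 - 2*d^2 - 70*d*g^4 + 39*d*g^3 - 70*g^4 + 8*g^2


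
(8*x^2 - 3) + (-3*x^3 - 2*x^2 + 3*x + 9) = -3*x^3 + 6*x^2 + 3*x + 6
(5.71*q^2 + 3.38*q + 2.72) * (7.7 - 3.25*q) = -18.5575*q^3 + 32.982*q^2 + 17.186*q + 20.944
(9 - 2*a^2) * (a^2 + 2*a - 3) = -2*a^4 - 4*a^3 + 15*a^2 + 18*a - 27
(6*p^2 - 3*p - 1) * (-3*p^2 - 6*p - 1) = -18*p^4 - 27*p^3 + 15*p^2 + 9*p + 1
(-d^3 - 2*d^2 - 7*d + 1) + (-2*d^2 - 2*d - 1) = -d^3 - 4*d^2 - 9*d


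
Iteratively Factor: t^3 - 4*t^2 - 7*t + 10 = (t - 1)*(t^2 - 3*t - 10) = (t - 5)*(t - 1)*(t + 2)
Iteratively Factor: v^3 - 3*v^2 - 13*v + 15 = (v - 1)*(v^2 - 2*v - 15) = (v - 5)*(v - 1)*(v + 3)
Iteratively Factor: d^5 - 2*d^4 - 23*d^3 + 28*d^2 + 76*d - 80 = (d - 2)*(d^4 - 23*d^2 - 18*d + 40) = (d - 2)*(d + 2)*(d^3 - 2*d^2 - 19*d + 20) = (d - 2)*(d - 1)*(d + 2)*(d^2 - d - 20) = (d - 5)*(d - 2)*(d - 1)*(d + 2)*(d + 4)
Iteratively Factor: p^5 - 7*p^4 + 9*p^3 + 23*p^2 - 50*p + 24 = (p - 4)*(p^4 - 3*p^3 - 3*p^2 + 11*p - 6) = (p - 4)*(p + 2)*(p^3 - 5*p^2 + 7*p - 3) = (p - 4)*(p - 3)*(p + 2)*(p^2 - 2*p + 1) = (p - 4)*(p - 3)*(p - 1)*(p + 2)*(p - 1)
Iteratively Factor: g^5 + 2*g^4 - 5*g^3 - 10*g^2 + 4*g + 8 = (g + 2)*(g^4 - 5*g^2 + 4) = (g - 2)*(g + 2)*(g^3 + 2*g^2 - g - 2) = (g - 2)*(g + 1)*(g + 2)*(g^2 + g - 2) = (g - 2)*(g - 1)*(g + 1)*(g + 2)*(g + 2)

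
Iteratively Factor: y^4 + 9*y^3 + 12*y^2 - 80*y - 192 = (y + 4)*(y^3 + 5*y^2 - 8*y - 48) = (y + 4)^2*(y^2 + y - 12) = (y + 4)^3*(y - 3)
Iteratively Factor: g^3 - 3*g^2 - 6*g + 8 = (g + 2)*(g^2 - 5*g + 4) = (g - 4)*(g + 2)*(g - 1)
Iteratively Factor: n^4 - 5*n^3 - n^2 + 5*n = (n - 1)*(n^3 - 4*n^2 - 5*n) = (n - 5)*(n - 1)*(n^2 + n) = n*(n - 5)*(n - 1)*(n + 1)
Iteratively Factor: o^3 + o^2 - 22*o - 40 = (o + 2)*(o^2 - o - 20) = (o - 5)*(o + 2)*(o + 4)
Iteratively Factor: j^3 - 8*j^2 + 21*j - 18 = (j - 3)*(j^2 - 5*j + 6) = (j - 3)^2*(j - 2)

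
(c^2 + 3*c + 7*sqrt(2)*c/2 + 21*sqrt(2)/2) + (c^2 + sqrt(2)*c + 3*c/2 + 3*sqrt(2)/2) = 2*c^2 + 9*c/2 + 9*sqrt(2)*c/2 + 12*sqrt(2)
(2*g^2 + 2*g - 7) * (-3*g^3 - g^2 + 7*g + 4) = -6*g^5 - 8*g^4 + 33*g^3 + 29*g^2 - 41*g - 28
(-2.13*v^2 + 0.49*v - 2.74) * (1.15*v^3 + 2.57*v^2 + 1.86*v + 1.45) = -2.4495*v^5 - 4.9106*v^4 - 5.8535*v^3 - 9.2189*v^2 - 4.3859*v - 3.973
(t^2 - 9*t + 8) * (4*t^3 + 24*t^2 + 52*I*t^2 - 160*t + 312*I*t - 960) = 4*t^5 - 12*t^4 + 52*I*t^4 - 344*t^3 - 156*I*t^3 + 672*t^2 - 2392*I*t^2 + 7360*t + 2496*I*t - 7680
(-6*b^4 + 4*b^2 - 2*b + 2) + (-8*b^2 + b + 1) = -6*b^4 - 4*b^2 - b + 3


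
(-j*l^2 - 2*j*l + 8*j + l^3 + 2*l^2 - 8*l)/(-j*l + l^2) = l + 2 - 8/l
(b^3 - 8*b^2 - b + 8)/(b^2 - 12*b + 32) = (b^2 - 1)/(b - 4)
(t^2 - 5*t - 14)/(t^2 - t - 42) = (t + 2)/(t + 6)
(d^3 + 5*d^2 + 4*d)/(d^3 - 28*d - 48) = d*(d + 1)/(d^2 - 4*d - 12)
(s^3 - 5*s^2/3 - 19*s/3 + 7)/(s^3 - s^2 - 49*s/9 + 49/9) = 3*(s - 3)/(3*s - 7)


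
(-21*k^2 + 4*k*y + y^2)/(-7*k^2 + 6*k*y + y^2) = (-3*k + y)/(-k + y)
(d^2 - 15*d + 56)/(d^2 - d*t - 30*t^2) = (-d^2 + 15*d - 56)/(-d^2 + d*t + 30*t^2)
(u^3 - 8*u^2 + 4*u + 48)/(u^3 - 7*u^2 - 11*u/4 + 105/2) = 4*(u^2 - 2*u - 8)/(4*u^2 - 4*u - 35)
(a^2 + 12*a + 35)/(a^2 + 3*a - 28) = (a + 5)/(a - 4)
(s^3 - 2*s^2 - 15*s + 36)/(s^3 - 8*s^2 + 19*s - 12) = (s^2 + s - 12)/(s^2 - 5*s + 4)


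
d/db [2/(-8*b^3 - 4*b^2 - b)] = 2*(24*b^2 + 8*b + 1)/(b^2*(8*b^2 + 4*b + 1)^2)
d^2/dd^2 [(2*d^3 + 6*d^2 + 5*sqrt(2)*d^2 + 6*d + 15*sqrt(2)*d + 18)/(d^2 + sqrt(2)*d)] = 18*(sqrt(2)*d^3 + 6*d^2 + 6*sqrt(2)*d + 4)/(d^3*(d^3 + 3*sqrt(2)*d^2 + 6*d + 2*sqrt(2)))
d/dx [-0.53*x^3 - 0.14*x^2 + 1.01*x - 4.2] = -1.59*x^2 - 0.28*x + 1.01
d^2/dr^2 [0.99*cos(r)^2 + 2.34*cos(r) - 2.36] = 3.96*sin(r)^2 - 2.34*cos(r) - 1.98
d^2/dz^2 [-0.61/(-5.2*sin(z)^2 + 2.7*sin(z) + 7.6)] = (65.9776*sin(z)^4 - 25.6932*sin(z)^3 + 1.90929999999997*sin(z)^2 + 38.8692*sin(z) - 57.1082)/(-5.2*sin(z)^2 + 2.7*sin(z) + 7.6)^3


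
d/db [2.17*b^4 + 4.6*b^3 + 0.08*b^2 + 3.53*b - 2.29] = 8.68*b^3 + 13.8*b^2 + 0.16*b + 3.53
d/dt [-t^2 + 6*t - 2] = 6 - 2*t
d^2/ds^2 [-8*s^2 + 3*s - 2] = -16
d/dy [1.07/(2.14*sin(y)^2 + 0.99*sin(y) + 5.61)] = -(4.5796*sin(y) + 1.0593)*cos(y)/(2.14*sin(y)^2 + 0.99*sin(y) + 5.61)^2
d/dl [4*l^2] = 8*l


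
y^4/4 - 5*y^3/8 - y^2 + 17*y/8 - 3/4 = (y/4 + 1/2)*(y - 3)*(y - 1)*(y - 1/2)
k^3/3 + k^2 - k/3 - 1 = (k/3 + 1)*(k - 1)*(k + 1)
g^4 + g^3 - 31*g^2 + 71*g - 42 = (g - 3)*(g - 2)*(g - 1)*(g + 7)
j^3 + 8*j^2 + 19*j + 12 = (j + 1)*(j + 3)*(j + 4)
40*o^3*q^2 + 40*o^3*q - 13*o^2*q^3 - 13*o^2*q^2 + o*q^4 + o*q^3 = q*(-8*o + q)*(-5*o + q)*(o*q + o)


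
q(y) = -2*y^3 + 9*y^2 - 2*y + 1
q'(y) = -6*y^2 + 18*y - 2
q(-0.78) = 8.98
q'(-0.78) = -19.69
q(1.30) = 9.22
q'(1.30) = 11.26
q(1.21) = 8.21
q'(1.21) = 11.00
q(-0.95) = 12.74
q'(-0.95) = -24.52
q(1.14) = 7.45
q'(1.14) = 10.72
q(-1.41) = 27.32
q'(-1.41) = -39.31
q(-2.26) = 74.57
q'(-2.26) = -73.33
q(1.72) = 14.01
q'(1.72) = 11.21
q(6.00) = -119.00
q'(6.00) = -110.00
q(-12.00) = 4777.00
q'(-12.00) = -1082.00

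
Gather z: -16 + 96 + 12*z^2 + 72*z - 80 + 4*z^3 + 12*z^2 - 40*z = 4*z^3 + 24*z^2 + 32*z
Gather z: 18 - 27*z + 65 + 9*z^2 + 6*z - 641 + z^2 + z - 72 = 10*z^2 - 20*z - 630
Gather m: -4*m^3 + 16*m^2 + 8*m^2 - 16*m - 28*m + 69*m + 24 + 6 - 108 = -4*m^3 + 24*m^2 + 25*m - 78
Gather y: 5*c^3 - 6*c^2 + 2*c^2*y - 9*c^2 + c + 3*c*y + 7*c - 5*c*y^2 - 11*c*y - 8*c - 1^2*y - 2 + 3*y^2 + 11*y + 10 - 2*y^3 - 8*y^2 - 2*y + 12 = 5*c^3 - 15*c^2 - 2*y^3 + y^2*(-5*c - 5) + y*(2*c^2 - 8*c + 8) + 20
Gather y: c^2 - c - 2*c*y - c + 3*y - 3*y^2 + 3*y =c^2 - 2*c - 3*y^2 + y*(6 - 2*c)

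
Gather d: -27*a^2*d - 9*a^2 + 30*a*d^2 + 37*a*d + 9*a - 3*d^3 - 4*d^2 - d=-9*a^2 + 9*a - 3*d^3 + d^2*(30*a - 4) + d*(-27*a^2 + 37*a - 1)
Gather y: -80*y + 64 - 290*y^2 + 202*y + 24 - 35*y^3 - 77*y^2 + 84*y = -35*y^3 - 367*y^2 + 206*y + 88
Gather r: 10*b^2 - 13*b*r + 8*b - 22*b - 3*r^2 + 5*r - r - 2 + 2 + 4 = 10*b^2 - 14*b - 3*r^2 + r*(4 - 13*b) + 4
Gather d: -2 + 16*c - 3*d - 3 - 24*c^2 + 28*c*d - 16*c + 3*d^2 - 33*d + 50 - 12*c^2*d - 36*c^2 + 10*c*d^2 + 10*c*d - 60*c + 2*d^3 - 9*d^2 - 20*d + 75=-60*c^2 - 60*c + 2*d^3 + d^2*(10*c - 6) + d*(-12*c^2 + 38*c - 56) + 120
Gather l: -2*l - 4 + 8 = 4 - 2*l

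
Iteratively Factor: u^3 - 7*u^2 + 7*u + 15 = (u + 1)*(u^2 - 8*u + 15) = (u - 3)*(u + 1)*(u - 5)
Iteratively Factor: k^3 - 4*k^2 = (k - 4)*(k^2) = k*(k - 4)*(k)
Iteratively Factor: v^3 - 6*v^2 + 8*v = (v - 4)*(v^2 - 2*v) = (v - 4)*(v - 2)*(v)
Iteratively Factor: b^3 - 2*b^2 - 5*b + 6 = (b - 3)*(b^2 + b - 2) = (b - 3)*(b + 2)*(b - 1)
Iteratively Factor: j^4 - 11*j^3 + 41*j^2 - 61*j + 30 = (j - 2)*(j^3 - 9*j^2 + 23*j - 15) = (j - 3)*(j - 2)*(j^2 - 6*j + 5) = (j - 3)*(j - 2)*(j - 1)*(j - 5)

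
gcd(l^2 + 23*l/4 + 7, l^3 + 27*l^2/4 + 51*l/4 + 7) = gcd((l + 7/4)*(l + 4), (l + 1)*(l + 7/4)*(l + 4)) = l^2 + 23*l/4 + 7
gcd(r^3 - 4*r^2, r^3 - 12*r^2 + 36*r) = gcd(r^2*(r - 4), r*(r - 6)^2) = r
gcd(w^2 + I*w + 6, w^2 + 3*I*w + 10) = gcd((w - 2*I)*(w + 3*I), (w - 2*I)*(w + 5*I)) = w - 2*I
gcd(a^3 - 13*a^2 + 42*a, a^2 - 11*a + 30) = a - 6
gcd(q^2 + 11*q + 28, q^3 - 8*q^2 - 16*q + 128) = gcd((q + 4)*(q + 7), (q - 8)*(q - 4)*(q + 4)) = q + 4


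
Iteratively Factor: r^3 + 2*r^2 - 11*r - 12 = (r - 3)*(r^2 + 5*r + 4) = (r - 3)*(r + 1)*(r + 4)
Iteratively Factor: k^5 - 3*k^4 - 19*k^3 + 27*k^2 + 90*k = (k - 5)*(k^4 + 2*k^3 - 9*k^2 - 18*k) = (k - 5)*(k - 3)*(k^3 + 5*k^2 + 6*k) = k*(k - 5)*(k - 3)*(k^2 + 5*k + 6) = k*(k - 5)*(k - 3)*(k + 3)*(k + 2)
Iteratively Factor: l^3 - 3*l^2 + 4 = (l - 2)*(l^2 - l - 2) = (l - 2)^2*(l + 1)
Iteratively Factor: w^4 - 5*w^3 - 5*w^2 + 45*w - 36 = (w - 3)*(w^3 - 2*w^2 - 11*w + 12) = (w - 3)*(w - 1)*(w^2 - w - 12) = (w - 4)*(w - 3)*(w - 1)*(w + 3)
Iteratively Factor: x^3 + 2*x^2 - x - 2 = (x + 2)*(x^2 - 1) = (x - 1)*(x + 2)*(x + 1)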